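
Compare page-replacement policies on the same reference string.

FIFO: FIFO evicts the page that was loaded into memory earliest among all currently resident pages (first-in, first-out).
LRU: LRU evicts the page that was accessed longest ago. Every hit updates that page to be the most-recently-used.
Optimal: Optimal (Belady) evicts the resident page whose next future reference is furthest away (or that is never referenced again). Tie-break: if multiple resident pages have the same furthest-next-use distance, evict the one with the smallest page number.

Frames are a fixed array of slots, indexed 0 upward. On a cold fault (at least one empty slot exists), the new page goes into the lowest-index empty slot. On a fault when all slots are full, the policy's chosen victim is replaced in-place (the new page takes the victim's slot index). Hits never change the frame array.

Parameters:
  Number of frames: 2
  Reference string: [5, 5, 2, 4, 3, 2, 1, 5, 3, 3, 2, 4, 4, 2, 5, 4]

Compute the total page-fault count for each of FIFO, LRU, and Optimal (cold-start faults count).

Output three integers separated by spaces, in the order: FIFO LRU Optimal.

Answer: 11 12 9

Derivation:
--- FIFO ---
  step 0: ref 5 -> FAULT, frames=[5,-] (faults so far: 1)
  step 1: ref 5 -> HIT, frames=[5,-] (faults so far: 1)
  step 2: ref 2 -> FAULT, frames=[5,2] (faults so far: 2)
  step 3: ref 4 -> FAULT, evict 5, frames=[4,2] (faults so far: 3)
  step 4: ref 3 -> FAULT, evict 2, frames=[4,3] (faults so far: 4)
  step 5: ref 2 -> FAULT, evict 4, frames=[2,3] (faults so far: 5)
  step 6: ref 1 -> FAULT, evict 3, frames=[2,1] (faults so far: 6)
  step 7: ref 5 -> FAULT, evict 2, frames=[5,1] (faults so far: 7)
  step 8: ref 3 -> FAULT, evict 1, frames=[5,3] (faults so far: 8)
  step 9: ref 3 -> HIT, frames=[5,3] (faults so far: 8)
  step 10: ref 2 -> FAULT, evict 5, frames=[2,3] (faults so far: 9)
  step 11: ref 4 -> FAULT, evict 3, frames=[2,4] (faults so far: 10)
  step 12: ref 4 -> HIT, frames=[2,4] (faults so far: 10)
  step 13: ref 2 -> HIT, frames=[2,4] (faults so far: 10)
  step 14: ref 5 -> FAULT, evict 2, frames=[5,4] (faults so far: 11)
  step 15: ref 4 -> HIT, frames=[5,4] (faults so far: 11)
  FIFO total faults: 11
--- LRU ---
  step 0: ref 5 -> FAULT, frames=[5,-] (faults so far: 1)
  step 1: ref 5 -> HIT, frames=[5,-] (faults so far: 1)
  step 2: ref 2 -> FAULT, frames=[5,2] (faults so far: 2)
  step 3: ref 4 -> FAULT, evict 5, frames=[4,2] (faults so far: 3)
  step 4: ref 3 -> FAULT, evict 2, frames=[4,3] (faults so far: 4)
  step 5: ref 2 -> FAULT, evict 4, frames=[2,3] (faults so far: 5)
  step 6: ref 1 -> FAULT, evict 3, frames=[2,1] (faults so far: 6)
  step 7: ref 5 -> FAULT, evict 2, frames=[5,1] (faults so far: 7)
  step 8: ref 3 -> FAULT, evict 1, frames=[5,3] (faults so far: 8)
  step 9: ref 3 -> HIT, frames=[5,3] (faults so far: 8)
  step 10: ref 2 -> FAULT, evict 5, frames=[2,3] (faults so far: 9)
  step 11: ref 4 -> FAULT, evict 3, frames=[2,4] (faults so far: 10)
  step 12: ref 4 -> HIT, frames=[2,4] (faults so far: 10)
  step 13: ref 2 -> HIT, frames=[2,4] (faults so far: 10)
  step 14: ref 5 -> FAULT, evict 4, frames=[2,5] (faults so far: 11)
  step 15: ref 4 -> FAULT, evict 2, frames=[4,5] (faults so far: 12)
  LRU total faults: 12
--- Optimal ---
  step 0: ref 5 -> FAULT, frames=[5,-] (faults so far: 1)
  step 1: ref 5 -> HIT, frames=[5,-] (faults so far: 1)
  step 2: ref 2 -> FAULT, frames=[5,2] (faults so far: 2)
  step 3: ref 4 -> FAULT, evict 5, frames=[4,2] (faults so far: 3)
  step 4: ref 3 -> FAULT, evict 4, frames=[3,2] (faults so far: 4)
  step 5: ref 2 -> HIT, frames=[3,2] (faults so far: 4)
  step 6: ref 1 -> FAULT, evict 2, frames=[3,1] (faults so far: 5)
  step 7: ref 5 -> FAULT, evict 1, frames=[3,5] (faults so far: 6)
  step 8: ref 3 -> HIT, frames=[3,5] (faults so far: 6)
  step 9: ref 3 -> HIT, frames=[3,5] (faults so far: 6)
  step 10: ref 2 -> FAULT, evict 3, frames=[2,5] (faults so far: 7)
  step 11: ref 4 -> FAULT, evict 5, frames=[2,4] (faults so far: 8)
  step 12: ref 4 -> HIT, frames=[2,4] (faults so far: 8)
  step 13: ref 2 -> HIT, frames=[2,4] (faults so far: 8)
  step 14: ref 5 -> FAULT, evict 2, frames=[5,4] (faults so far: 9)
  step 15: ref 4 -> HIT, frames=[5,4] (faults so far: 9)
  Optimal total faults: 9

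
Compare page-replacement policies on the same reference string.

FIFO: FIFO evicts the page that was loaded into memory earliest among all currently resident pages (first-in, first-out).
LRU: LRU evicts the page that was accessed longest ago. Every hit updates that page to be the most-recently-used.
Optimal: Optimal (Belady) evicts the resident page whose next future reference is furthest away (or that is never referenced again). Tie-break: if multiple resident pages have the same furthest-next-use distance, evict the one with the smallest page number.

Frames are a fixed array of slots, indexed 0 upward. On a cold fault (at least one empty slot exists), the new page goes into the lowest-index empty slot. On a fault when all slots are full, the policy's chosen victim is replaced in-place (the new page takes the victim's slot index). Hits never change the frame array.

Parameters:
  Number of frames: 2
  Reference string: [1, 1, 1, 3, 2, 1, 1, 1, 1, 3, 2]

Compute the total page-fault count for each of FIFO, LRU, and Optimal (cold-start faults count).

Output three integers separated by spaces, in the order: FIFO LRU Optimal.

Answer: 6 6 4

Derivation:
--- FIFO ---
  step 0: ref 1 -> FAULT, frames=[1,-] (faults so far: 1)
  step 1: ref 1 -> HIT, frames=[1,-] (faults so far: 1)
  step 2: ref 1 -> HIT, frames=[1,-] (faults so far: 1)
  step 3: ref 3 -> FAULT, frames=[1,3] (faults so far: 2)
  step 4: ref 2 -> FAULT, evict 1, frames=[2,3] (faults so far: 3)
  step 5: ref 1 -> FAULT, evict 3, frames=[2,1] (faults so far: 4)
  step 6: ref 1 -> HIT, frames=[2,1] (faults so far: 4)
  step 7: ref 1 -> HIT, frames=[2,1] (faults so far: 4)
  step 8: ref 1 -> HIT, frames=[2,1] (faults so far: 4)
  step 9: ref 3 -> FAULT, evict 2, frames=[3,1] (faults so far: 5)
  step 10: ref 2 -> FAULT, evict 1, frames=[3,2] (faults so far: 6)
  FIFO total faults: 6
--- LRU ---
  step 0: ref 1 -> FAULT, frames=[1,-] (faults so far: 1)
  step 1: ref 1 -> HIT, frames=[1,-] (faults so far: 1)
  step 2: ref 1 -> HIT, frames=[1,-] (faults so far: 1)
  step 3: ref 3 -> FAULT, frames=[1,3] (faults so far: 2)
  step 4: ref 2 -> FAULT, evict 1, frames=[2,3] (faults so far: 3)
  step 5: ref 1 -> FAULT, evict 3, frames=[2,1] (faults so far: 4)
  step 6: ref 1 -> HIT, frames=[2,1] (faults so far: 4)
  step 7: ref 1 -> HIT, frames=[2,1] (faults so far: 4)
  step 8: ref 1 -> HIT, frames=[2,1] (faults so far: 4)
  step 9: ref 3 -> FAULT, evict 2, frames=[3,1] (faults so far: 5)
  step 10: ref 2 -> FAULT, evict 1, frames=[3,2] (faults so far: 6)
  LRU total faults: 6
--- Optimal ---
  step 0: ref 1 -> FAULT, frames=[1,-] (faults so far: 1)
  step 1: ref 1 -> HIT, frames=[1,-] (faults so far: 1)
  step 2: ref 1 -> HIT, frames=[1,-] (faults so far: 1)
  step 3: ref 3 -> FAULT, frames=[1,3] (faults so far: 2)
  step 4: ref 2 -> FAULT, evict 3, frames=[1,2] (faults so far: 3)
  step 5: ref 1 -> HIT, frames=[1,2] (faults so far: 3)
  step 6: ref 1 -> HIT, frames=[1,2] (faults so far: 3)
  step 7: ref 1 -> HIT, frames=[1,2] (faults so far: 3)
  step 8: ref 1 -> HIT, frames=[1,2] (faults so far: 3)
  step 9: ref 3 -> FAULT, evict 1, frames=[3,2] (faults so far: 4)
  step 10: ref 2 -> HIT, frames=[3,2] (faults so far: 4)
  Optimal total faults: 4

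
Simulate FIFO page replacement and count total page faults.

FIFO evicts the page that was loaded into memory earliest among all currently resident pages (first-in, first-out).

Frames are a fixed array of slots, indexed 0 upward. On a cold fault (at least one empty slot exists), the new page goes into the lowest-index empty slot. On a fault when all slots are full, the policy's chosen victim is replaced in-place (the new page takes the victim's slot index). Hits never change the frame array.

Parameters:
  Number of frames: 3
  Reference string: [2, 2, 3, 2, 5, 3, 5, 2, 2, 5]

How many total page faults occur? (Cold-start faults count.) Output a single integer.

Answer: 3

Derivation:
Step 0: ref 2 → FAULT, frames=[2,-,-]
Step 1: ref 2 → HIT, frames=[2,-,-]
Step 2: ref 3 → FAULT, frames=[2,3,-]
Step 3: ref 2 → HIT, frames=[2,3,-]
Step 4: ref 5 → FAULT, frames=[2,3,5]
Step 5: ref 3 → HIT, frames=[2,3,5]
Step 6: ref 5 → HIT, frames=[2,3,5]
Step 7: ref 2 → HIT, frames=[2,3,5]
Step 8: ref 2 → HIT, frames=[2,3,5]
Step 9: ref 5 → HIT, frames=[2,3,5]
Total faults: 3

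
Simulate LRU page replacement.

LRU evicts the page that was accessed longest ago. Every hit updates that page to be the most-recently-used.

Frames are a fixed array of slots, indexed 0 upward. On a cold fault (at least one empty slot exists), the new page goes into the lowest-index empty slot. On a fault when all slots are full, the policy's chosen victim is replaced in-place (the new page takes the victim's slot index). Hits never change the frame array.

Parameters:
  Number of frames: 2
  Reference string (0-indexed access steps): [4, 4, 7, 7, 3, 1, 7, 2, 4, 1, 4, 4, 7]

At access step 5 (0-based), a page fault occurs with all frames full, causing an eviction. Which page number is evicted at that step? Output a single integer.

Answer: 7

Derivation:
Step 0: ref 4 -> FAULT, frames=[4,-]
Step 1: ref 4 -> HIT, frames=[4,-]
Step 2: ref 7 -> FAULT, frames=[4,7]
Step 3: ref 7 -> HIT, frames=[4,7]
Step 4: ref 3 -> FAULT, evict 4, frames=[3,7]
Step 5: ref 1 -> FAULT, evict 7, frames=[3,1]
At step 5: evicted page 7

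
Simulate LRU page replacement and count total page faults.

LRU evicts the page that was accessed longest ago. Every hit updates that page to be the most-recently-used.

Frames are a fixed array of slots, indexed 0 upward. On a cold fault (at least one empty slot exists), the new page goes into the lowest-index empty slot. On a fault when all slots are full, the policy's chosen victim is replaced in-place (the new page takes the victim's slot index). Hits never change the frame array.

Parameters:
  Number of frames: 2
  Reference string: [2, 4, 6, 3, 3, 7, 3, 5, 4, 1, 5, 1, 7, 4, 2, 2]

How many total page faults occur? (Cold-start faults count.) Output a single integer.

Step 0: ref 2 → FAULT, frames=[2,-]
Step 1: ref 4 → FAULT, frames=[2,4]
Step 2: ref 6 → FAULT (evict 2), frames=[6,4]
Step 3: ref 3 → FAULT (evict 4), frames=[6,3]
Step 4: ref 3 → HIT, frames=[6,3]
Step 5: ref 7 → FAULT (evict 6), frames=[7,3]
Step 6: ref 3 → HIT, frames=[7,3]
Step 7: ref 5 → FAULT (evict 7), frames=[5,3]
Step 8: ref 4 → FAULT (evict 3), frames=[5,4]
Step 9: ref 1 → FAULT (evict 5), frames=[1,4]
Step 10: ref 5 → FAULT (evict 4), frames=[1,5]
Step 11: ref 1 → HIT, frames=[1,5]
Step 12: ref 7 → FAULT (evict 5), frames=[1,7]
Step 13: ref 4 → FAULT (evict 1), frames=[4,7]
Step 14: ref 2 → FAULT (evict 7), frames=[4,2]
Step 15: ref 2 → HIT, frames=[4,2]
Total faults: 12

Answer: 12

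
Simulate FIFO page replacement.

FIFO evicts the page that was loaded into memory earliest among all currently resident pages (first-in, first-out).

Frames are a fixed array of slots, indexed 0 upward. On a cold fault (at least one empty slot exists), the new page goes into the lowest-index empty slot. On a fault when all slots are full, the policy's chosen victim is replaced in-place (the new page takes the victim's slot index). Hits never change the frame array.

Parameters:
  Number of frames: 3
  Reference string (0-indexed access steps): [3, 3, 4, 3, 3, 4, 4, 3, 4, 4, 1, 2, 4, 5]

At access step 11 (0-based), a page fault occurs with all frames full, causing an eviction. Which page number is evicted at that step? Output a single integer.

Step 0: ref 3 -> FAULT, frames=[3,-,-]
Step 1: ref 3 -> HIT, frames=[3,-,-]
Step 2: ref 4 -> FAULT, frames=[3,4,-]
Step 3: ref 3 -> HIT, frames=[3,4,-]
Step 4: ref 3 -> HIT, frames=[3,4,-]
Step 5: ref 4 -> HIT, frames=[3,4,-]
Step 6: ref 4 -> HIT, frames=[3,4,-]
Step 7: ref 3 -> HIT, frames=[3,4,-]
Step 8: ref 4 -> HIT, frames=[3,4,-]
Step 9: ref 4 -> HIT, frames=[3,4,-]
Step 10: ref 1 -> FAULT, frames=[3,4,1]
Step 11: ref 2 -> FAULT, evict 3, frames=[2,4,1]
At step 11: evicted page 3

Answer: 3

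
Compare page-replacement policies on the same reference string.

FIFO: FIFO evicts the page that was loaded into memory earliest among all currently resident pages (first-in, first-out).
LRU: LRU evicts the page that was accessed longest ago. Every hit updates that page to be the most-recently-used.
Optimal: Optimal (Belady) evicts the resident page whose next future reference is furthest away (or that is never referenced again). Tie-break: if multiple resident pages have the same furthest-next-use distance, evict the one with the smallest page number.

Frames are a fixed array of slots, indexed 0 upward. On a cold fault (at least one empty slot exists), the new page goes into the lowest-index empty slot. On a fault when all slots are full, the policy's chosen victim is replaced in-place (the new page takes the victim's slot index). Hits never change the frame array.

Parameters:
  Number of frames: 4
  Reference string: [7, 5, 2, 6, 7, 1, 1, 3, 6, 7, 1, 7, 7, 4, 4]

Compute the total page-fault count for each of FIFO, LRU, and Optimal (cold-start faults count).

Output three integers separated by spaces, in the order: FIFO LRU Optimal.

--- FIFO ---
  step 0: ref 7 -> FAULT, frames=[7,-,-,-] (faults so far: 1)
  step 1: ref 5 -> FAULT, frames=[7,5,-,-] (faults so far: 2)
  step 2: ref 2 -> FAULT, frames=[7,5,2,-] (faults so far: 3)
  step 3: ref 6 -> FAULT, frames=[7,5,2,6] (faults so far: 4)
  step 4: ref 7 -> HIT, frames=[7,5,2,6] (faults so far: 4)
  step 5: ref 1 -> FAULT, evict 7, frames=[1,5,2,6] (faults so far: 5)
  step 6: ref 1 -> HIT, frames=[1,5,2,6] (faults so far: 5)
  step 7: ref 3 -> FAULT, evict 5, frames=[1,3,2,6] (faults so far: 6)
  step 8: ref 6 -> HIT, frames=[1,3,2,6] (faults so far: 6)
  step 9: ref 7 -> FAULT, evict 2, frames=[1,3,7,6] (faults so far: 7)
  step 10: ref 1 -> HIT, frames=[1,3,7,6] (faults so far: 7)
  step 11: ref 7 -> HIT, frames=[1,3,7,6] (faults so far: 7)
  step 12: ref 7 -> HIT, frames=[1,3,7,6] (faults so far: 7)
  step 13: ref 4 -> FAULT, evict 6, frames=[1,3,7,4] (faults so far: 8)
  step 14: ref 4 -> HIT, frames=[1,3,7,4] (faults so far: 8)
  FIFO total faults: 8
--- LRU ---
  step 0: ref 7 -> FAULT, frames=[7,-,-,-] (faults so far: 1)
  step 1: ref 5 -> FAULT, frames=[7,5,-,-] (faults so far: 2)
  step 2: ref 2 -> FAULT, frames=[7,5,2,-] (faults so far: 3)
  step 3: ref 6 -> FAULT, frames=[7,5,2,6] (faults so far: 4)
  step 4: ref 7 -> HIT, frames=[7,5,2,6] (faults so far: 4)
  step 5: ref 1 -> FAULT, evict 5, frames=[7,1,2,6] (faults so far: 5)
  step 6: ref 1 -> HIT, frames=[7,1,2,6] (faults so far: 5)
  step 7: ref 3 -> FAULT, evict 2, frames=[7,1,3,6] (faults so far: 6)
  step 8: ref 6 -> HIT, frames=[7,1,3,6] (faults so far: 6)
  step 9: ref 7 -> HIT, frames=[7,1,3,6] (faults so far: 6)
  step 10: ref 1 -> HIT, frames=[7,1,3,6] (faults so far: 6)
  step 11: ref 7 -> HIT, frames=[7,1,3,6] (faults so far: 6)
  step 12: ref 7 -> HIT, frames=[7,1,3,6] (faults so far: 6)
  step 13: ref 4 -> FAULT, evict 3, frames=[7,1,4,6] (faults so far: 7)
  step 14: ref 4 -> HIT, frames=[7,1,4,6] (faults so far: 7)
  LRU total faults: 7
--- Optimal ---
  step 0: ref 7 -> FAULT, frames=[7,-,-,-] (faults so far: 1)
  step 1: ref 5 -> FAULT, frames=[7,5,-,-] (faults so far: 2)
  step 2: ref 2 -> FAULT, frames=[7,5,2,-] (faults so far: 3)
  step 3: ref 6 -> FAULT, frames=[7,5,2,6] (faults so far: 4)
  step 4: ref 7 -> HIT, frames=[7,5,2,6] (faults so far: 4)
  step 5: ref 1 -> FAULT, evict 2, frames=[7,5,1,6] (faults so far: 5)
  step 6: ref 1 -> HIT, frames=[7,5,1,6] (faults so far: 5)
  step 7: ref 3 -> FAULT, evict 5, frames=[7,3,1,6] (faults so far: 6)
  step 8: ref 6 -> HIT, frames=[7,3,1,6] (faults so far: 6)
  step 9: ref 7 -> HIT, frames=[7,3,1,6] (faults so far: 6)
  step 10: ref 1 -> HIT, frames=[7,3,1,6] (faults so far: 6)
  step 11: ref 7 -> HIT, frames=[7,3,1,6] (faults so far: 6)
  step 12: ref 7 -> HIT, frames=[7,3,1,6] (faults so far: 6)
  step 13: ref 4 -> FAULT, evict 1, frames=[7,3,4,6] (faults so far: 7)
  step 14: ref 4 -> HIT, frames=[7,3,4,6] (faults so far: 7)
  Optimal total faults: 7

Answer: 8 7 7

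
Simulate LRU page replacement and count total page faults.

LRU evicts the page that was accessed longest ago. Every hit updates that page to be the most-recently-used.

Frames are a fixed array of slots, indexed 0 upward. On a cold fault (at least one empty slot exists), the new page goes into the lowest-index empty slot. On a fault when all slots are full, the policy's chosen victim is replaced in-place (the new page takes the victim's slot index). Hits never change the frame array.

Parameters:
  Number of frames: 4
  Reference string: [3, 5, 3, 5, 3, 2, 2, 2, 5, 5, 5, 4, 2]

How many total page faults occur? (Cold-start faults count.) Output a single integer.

Step 0: ref 3 → FAULT, frames=[3,-,-,-]
Step 1: ref 5 → FAULT, frames=[3,5,-,-]
Step 2: ref 3 → HIT, frames=[3,5,-,-]
Step 3: ref 5 → HIT, frames=[3,5,-,-]
Step 4: ref 3 → HIT, frames=[3,5,-,-]
Step 5: ref 2 → FAULT, frames=[3,5,2,-]
Step 6: ref 2 → HIT, frames=[3,5,2,-]
Step 7: ref 2 → HIT, frames=[3,5,2,-]
Step 8: ref 5 → HIT, frames=[3,5,2,-]
Step 9: ref 5 → HIT, frames=[3,5,2,-]
Step 10: ref 5 → HIT, frames=[3,5,2,-]
Step 11: ref 4 → FAULT, frames=[3,5,2,4]
Step 12: ref 2 → HIT, frames=[3,5,2,4]
Total faults: 4

Answer: 4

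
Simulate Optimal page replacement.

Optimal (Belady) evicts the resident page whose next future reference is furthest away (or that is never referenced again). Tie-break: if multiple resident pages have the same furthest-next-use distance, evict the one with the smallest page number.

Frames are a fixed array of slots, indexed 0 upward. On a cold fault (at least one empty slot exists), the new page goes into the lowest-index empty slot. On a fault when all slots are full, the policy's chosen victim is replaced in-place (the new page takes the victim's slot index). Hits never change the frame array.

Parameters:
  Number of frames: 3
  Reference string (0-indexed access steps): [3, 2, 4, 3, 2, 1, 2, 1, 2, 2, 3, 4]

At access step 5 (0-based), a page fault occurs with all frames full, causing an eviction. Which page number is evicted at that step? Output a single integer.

Step 0: ref 3 -> FAULT, frames=[3,-,-]
Step 1: ref 2 -> FAULT, frames=[3,2,-]
Step 2: ref 4 -> FAULT, frames=[3,2,4]
Step 3: ref 3 -> HIT, frames=[3,2,4]
Step 4: ref 2 -> HIT, frames=[3,2,4]
Step 5: ref 1 -> FAULT, evict 4, frames=[3,2,1]
At step 5: evicted page 4

Answer: 4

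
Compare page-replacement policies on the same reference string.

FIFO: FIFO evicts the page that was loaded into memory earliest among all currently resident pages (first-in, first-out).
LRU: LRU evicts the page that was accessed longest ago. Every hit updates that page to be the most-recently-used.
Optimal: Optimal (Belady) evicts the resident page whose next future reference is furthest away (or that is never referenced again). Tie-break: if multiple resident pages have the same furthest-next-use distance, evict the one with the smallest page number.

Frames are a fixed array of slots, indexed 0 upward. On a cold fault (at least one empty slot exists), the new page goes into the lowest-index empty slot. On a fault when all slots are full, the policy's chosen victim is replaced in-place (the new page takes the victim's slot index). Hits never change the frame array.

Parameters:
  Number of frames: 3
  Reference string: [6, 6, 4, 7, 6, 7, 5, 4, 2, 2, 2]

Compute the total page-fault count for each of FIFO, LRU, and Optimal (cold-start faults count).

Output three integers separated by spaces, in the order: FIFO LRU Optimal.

Answer: 5 6 5

Derivation:
--- FIFO ---
  step 0: ref 6 -> FAULT, frames=[6,-,-] (faults so far: 1)
  step 1: ref 6 -> HIT, frames=[6,-,-] (faults so far: 1)
  step 2: ref 4 -> FAULT, frames=[6,4,-] (faults so far: 2)
  step 3: ref 7 -> FAULT, frames=[6,4,7] (faults so far: 3)
  step 4: ref 6 -> HIT, frames=[6,4,7] (faults so far: 3)
  step 5: ref 7 -> HIT, frames=[6,4,7] (faults so far: 3)
  step 6: ref 5 -> FAULT, evict 6, frames=[5,4,7] (faults so far: 4)
  step 7: ref 4 -> HIT, frames=[5,4,7] (faults so far: 4)
  step 8: ref 2 -> FAULT, evict 4, frames=[5,2,7] (faults so far: 5)
  step 9: ref 2 -> HIT, frames=[5,2,7] (faults so far: 5)
  step 10: ref 2 -> HIT, frames=[5,2,7] (faults so far: 5)
  FIFO total faults: 5
--- LRU ---
  step 0: ref 6 -> FAULT, frames=[6,-,-] (faults so far: 1)
  step 1: ref 6 -> HIT, frames=[6,-,-] (faults so far: 1)
  step 2: ref 4 -> FAULT, frames=[6,4,-] (faults so far: 2)
  step 3: ref 7 -> FAULT, frames=[6,4,7] (faults so far: 3)
  step 4: ref 6 -> HIT, frames=[6,4,7] (faults so far: 3)
  step 5: ref 7 -> HIT, frames=[6,4,7] (faults so far: 3)
  step 6: ref 5 -> FAULT, evict 4, frames=[6,5,7] (faults so far: 4)
  step 7: ref 4 -> FAULT, evict 6, frames=[4,5,7] (faults so far: 5)
  step 8: ref 2 -> FAULT, evict 7, frames=[4,5,2] (faults so far: 6)
  step 9: ref 2 -> HIT, frames=[4,5,2] (faults so far: 6)
  step 10: ref 2 -> HIT, frames=[4,5,2] (faults so far: 6)
  LRU total faults: 6
--- Optimal ---
  step 0: ref 6 -> FAULT, frames=[6,-,-] (faults so far: 1)
  step 1: ref 6 -> HIT, frames=[6,-,-] (faults so far: 1)
  step 2: ref 4 -> FAULT, frames=[6,4,-] (faults so far: 2)
  step 3: ref 7 -> FAULT, frames=[6,4,7] (faults so far: 3)
  step 4: ref 6 -> HIT, frames=[6,4,7] (faults so far: 3)
  step 5: ref 7 -> HIT, frames=[6,4,7] (faults so far: 3)
  step 6: ref 5 -> FAULT, evict 6, frames=[5,4,7] (faults so far: 4)
  step 7: ref 4 -> HIT, frames=[5,4,7] (faults so far: 4)
  step 8: ref 2 -> FAULT, evict 4, frames=[5,2,7] (faults so far: 5)
  step 9: ref 2 -> HIT, frames=[5,2,7] (faults so far: 5)
  step 10: ref 2 -> HIT, frames=[5,2,7] (faults so far: 5)
  Optimal total faults: 5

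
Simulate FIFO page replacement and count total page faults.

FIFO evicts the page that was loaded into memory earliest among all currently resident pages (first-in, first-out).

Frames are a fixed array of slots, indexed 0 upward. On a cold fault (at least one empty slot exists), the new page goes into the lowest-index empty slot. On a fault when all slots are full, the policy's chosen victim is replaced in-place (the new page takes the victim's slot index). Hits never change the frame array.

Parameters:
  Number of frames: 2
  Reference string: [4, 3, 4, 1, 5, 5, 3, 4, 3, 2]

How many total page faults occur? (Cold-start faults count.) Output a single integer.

Answer: 7

Derivation:
Step 0: ref 4 → FAULT, frames=[4,-]
Step 1: ref 3 → FAULT, frames=[4,3]
Step 2: ref 4 → HIT, frames=[4,3]
Step 3: ref 1 → FAULT (evict 4), frames=[1,3]
Step 4: ref 5 → FAULT (evict 3), frames=[1,5]
Step 5: ref 5 → HIT, frames=[1,5]
Step 6: ref 3 → FAULT (evict 1), frames=[3,5]
Step 7: ref 4 → FAULT (evict 5), frames=[3,4]
Step 8: ref 3 → HIT, frames=[3,4]
Step 9: ref 2 → FAULT (evict 3), frames=[2,4]
Total faults: 7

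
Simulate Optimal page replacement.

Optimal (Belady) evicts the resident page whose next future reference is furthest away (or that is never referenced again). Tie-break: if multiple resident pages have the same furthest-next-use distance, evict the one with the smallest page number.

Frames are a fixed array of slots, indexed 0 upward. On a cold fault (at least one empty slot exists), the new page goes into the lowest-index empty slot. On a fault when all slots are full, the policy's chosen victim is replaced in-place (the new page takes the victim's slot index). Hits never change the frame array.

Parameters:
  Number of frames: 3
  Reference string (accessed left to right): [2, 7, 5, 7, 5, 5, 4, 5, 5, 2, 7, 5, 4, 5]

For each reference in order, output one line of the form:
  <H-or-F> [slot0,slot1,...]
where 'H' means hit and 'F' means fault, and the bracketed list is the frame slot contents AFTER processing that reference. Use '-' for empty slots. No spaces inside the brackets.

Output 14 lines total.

F [2,-,-]
F [2,7,-]
F [2,7,5]
H [2,7,5]
H [2,7,5]
H [2,7,5]
F [2,4,5]
H [2,4,5]
H [2,4,5]
H [2,4,5]
F [7,4,5]
H [7,4,5]
H [7,4,5]
H [7,4,5]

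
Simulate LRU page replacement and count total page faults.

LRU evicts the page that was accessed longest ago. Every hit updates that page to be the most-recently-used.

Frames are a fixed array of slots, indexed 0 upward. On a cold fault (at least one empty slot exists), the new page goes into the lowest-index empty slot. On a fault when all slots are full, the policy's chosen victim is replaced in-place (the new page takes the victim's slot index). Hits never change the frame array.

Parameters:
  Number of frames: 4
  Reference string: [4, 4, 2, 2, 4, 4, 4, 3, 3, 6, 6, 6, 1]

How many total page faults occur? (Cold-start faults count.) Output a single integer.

Step 0: ref 4 → FAULT, frames=[4,-,-,-]
Step 1: ref 4 → HIT, frames=[4,-,-,-]
Step 2: ref 2 → FAULT, frames=[4,2,-,-]
Step 3: ref 2 → HIT, frames=[4,2,-,-]
Step 4: ref 4 → HIT, frames=[4,2,-,-]
Step 5: ref 4 → HIT, frames=[4,2,-,-]
Step 6: ref 4 → HIT, frames=[4,2,-,-]
Step 7: ref 3 → FAULT, frames=[4,2,3,-]
Step 8: ref 3 → HIT, frames=[4,2,3,-]
Step 9: ref 6 → FAULT, frames=[4,2,3,6]
Step 10: ref 6 → HIT, frames=[4,2,3,6]
Step 11: ref 6 → HIT, frames=[4,2,3,6]
Step 12: ref 1 → FAULT (evict 2), frames=[4,1,3,6]
Total faults: 5

Answer: 5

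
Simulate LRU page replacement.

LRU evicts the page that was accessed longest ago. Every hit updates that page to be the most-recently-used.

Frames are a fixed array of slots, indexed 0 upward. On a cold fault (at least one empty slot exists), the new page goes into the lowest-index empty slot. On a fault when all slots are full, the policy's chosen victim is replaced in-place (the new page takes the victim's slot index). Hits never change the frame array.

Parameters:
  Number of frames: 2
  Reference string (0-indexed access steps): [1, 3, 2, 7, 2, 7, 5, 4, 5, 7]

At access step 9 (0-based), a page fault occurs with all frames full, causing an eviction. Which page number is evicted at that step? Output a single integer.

Answer: 4

Derivation:
Step 0: ref 1 -> FAULT, frames=[1,-]
Step 1: ref 3 -> FAULT, frames=[1,3]
Step 2: ref 2 -> FAULT, evict 1, frames=[2,3]
Step 3: ref 7 -> FAULT, evict 3, frames=[2,7]
Step 4: ref 2 -> HIT, frames=[2,7]
Step 5: ref 7 -> HIT, frames=[2,7]
Step 6: ref 5 -> FAULT, evict 2, frames=[5,7]
Step 7: ref 4 -> FAULT, evict 7, frames=[5,4]
Step 8: ref 5 -> HIT, frames=[5,4]
Step 9: ref 7 -> FAULT, evict 4, frames=[5,7]
At step 9: evicted page 4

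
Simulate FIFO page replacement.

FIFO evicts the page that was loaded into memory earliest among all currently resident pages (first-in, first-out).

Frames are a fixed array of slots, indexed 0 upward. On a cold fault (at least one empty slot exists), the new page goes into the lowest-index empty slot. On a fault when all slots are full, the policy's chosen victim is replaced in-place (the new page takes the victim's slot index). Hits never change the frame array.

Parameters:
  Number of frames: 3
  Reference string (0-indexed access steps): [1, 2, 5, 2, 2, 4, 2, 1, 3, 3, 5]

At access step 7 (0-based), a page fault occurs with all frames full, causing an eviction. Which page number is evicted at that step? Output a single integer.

Answer: 2

Derivation:
Step 0: ref 1 -> FAULT, frames=[1,-,-]
Step 1: ref 2 -> FAULT, frames=[1,2,-]
Step 2: ref 5 -> FAULT, frames=[1,2,5]
Step 3: ref 2 -> HIT, frames=[1,2,5]
Step 4: ref 2 -> HIT, frames=[1,2,5]
Step 5: ref 4 -> FAULT, evict 1, frames=[4,2,5]
Step 6: ref 2 -> HIT, frames=[4,2,5]
Step 7: ref 1 -> FAULT, evict 2, frames=[4,1,5]
At step 7: evicted page 2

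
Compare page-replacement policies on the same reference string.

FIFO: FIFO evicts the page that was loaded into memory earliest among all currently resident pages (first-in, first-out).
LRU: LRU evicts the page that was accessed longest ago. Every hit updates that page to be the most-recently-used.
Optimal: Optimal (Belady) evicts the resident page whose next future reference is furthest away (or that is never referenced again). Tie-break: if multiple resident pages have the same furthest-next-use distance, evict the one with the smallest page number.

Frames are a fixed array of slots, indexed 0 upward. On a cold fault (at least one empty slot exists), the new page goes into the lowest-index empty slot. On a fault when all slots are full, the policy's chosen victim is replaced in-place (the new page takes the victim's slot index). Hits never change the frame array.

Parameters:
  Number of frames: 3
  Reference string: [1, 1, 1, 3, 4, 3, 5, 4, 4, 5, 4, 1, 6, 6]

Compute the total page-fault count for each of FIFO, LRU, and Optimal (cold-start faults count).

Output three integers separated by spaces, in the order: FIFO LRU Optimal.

Answer: 6 6 5

Derivation:
--- FIFO ---
  step 0: ref 1 -> FAULT, frames=[1,-,-] (faults so far: 1)
  step 1: ref 1 -> HIT, frames=[1,-,-] (faults so far: 1)
  step 2: ref 1 -> HIT, frames=[1,-,-] (faults so far: 1)
  step 3: ref 3 -> FAULT, frames=[1,3,-] (faults so far: 2)
  step 4: ref 4 -> FAULT, frames=[1,3,4] (faults so far: 3)
  step 5: ref 3 -> HIT, frames=[1,3,4] (faults so far: 3)
  step 6: ref 5 -> FAULT, evict 1, frames=[5,3,4] (faults so far: 4)
  step 7: ref 4 -> HIT, frames=[5,3,4] (faults so far: 4)
  step 8: ref 4 -> HIT, frames=[5,3,4] (faults so far: 4)
  step 9: ref 5 -> HIT, frames=[5,3,4] (faults so far: 4)
  step 10: ref 4 -> HIT, frames=[5,3,4] (faults so far: 4)
  step 11: ref 1 -> FAULT, evict 3, frames=[5,1,4] (faults so far: 5)
  step 12: ref 6 -> FAULT, evict 4, frames=[5,1,6] (faults so far: 6)
  step 13: ref 6 -> HIT, frames=[5,1,6] (faults so far: 6)
  FIFO total faults: 6
--- LRU ---
  step 0: ref 1 -> FAULT, frames=[1,-,-] (faults so far: 1)
  step 1: ref 1 -> HIT, frames=[1,-,-] (faults so far: 1)
  step 2: ref 1 -> HIT, frames=[1,-,-] (faults so far: 1)
  step 3: ref 3 -> FAULT, frames=[1,3,-] (faults so far: 2)
  step 4: ref 4 -> FAULT, frames=[1,3,4] (faults so far: 3)
  step 5: ref 3 -> HIT, frames=[1,3,4] (faults so far: 3)
  step 6: ref 5 -> FAULT, evict 1, frames=[5,3,4] (faults so far: 4)
  step 7: ref 4 -> HIT, frames=[5,3,4] (faults so far: 4)
  step 8: ref 4 -> HIT, frames=[5,3,4] (faults so far: 4)
  step 9: ref 5 -> HIT, frames=[5,3,4] (faults so far: 4)
  step 10: ref 4 -> HIT, frames=[5,3,4] (faults so far: 4)
  step 11: ref 1 -> FAULT, evict 3, frames=[5,1,4] (faults so far: 5)
  step 12: ref 6 -> FAULT, evict 5, frames=[6,1,4] (faults so far: 6)
  step 13: ref 6 -> HIT, frames=[6,1,4] (faults so far: 6)
  LRU total faults: 6
--- Optimal ---
  step 0: ref 1 -> FAULT, frames=[1,-,-] (faults so far: 1)
  step 1: ref 1 -> HIT, frames=[1,-,-] (faults so far: 1)
  step 2: ref 1 -> HIT, frames=[1,-,-] (faults so far: 1)
  step 3: ref 3 -> FAULT, frames=[1,3,-] (faults so far: 2)
  step 4: ref 4 -> FAULT, frames=[1,3,4] (faults so far: 3)
  step 5: ref 3 -> HIT, frames=[1,3,4] (faults so far: 3)
  step 6: ref 5 -> FAULT, evict 3, frames=[1,5,4] (faults so far: 4)
  step 7: ref 4 -> HIT, frames=[1,5,4] (faults so far: 4)
  step 8: ref 4 -> HIT, frames=[1,5,4] (faults so far: 4)
  step 9: ref 5 -> HIT, frames=[1,5,4] (faults so far: 4)
  step 10: ref 4 -> HIT, frames=[1,5,4] (faults so far: 4)
  step 11: ref 1 -> HIT, frames=[1,5,4] (faults so far: 4)
  step 12: ref 6 -> FAULT, evict 1, frames=[6,5,4] (faults so far: 5)
  step 13: ref 6 -> HIT, frames=[6,5,4] (faults so far: 5)
  Optimal total faults: 5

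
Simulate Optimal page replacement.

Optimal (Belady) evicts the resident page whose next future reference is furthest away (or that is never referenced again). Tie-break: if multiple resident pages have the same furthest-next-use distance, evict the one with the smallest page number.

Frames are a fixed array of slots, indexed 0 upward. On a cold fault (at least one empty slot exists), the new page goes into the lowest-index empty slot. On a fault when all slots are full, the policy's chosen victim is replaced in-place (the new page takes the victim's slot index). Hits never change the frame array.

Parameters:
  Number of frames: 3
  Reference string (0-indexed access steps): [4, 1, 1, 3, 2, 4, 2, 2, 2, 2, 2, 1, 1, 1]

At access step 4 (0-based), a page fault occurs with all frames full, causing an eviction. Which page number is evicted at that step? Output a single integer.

Step 0: ref 4 -> FAULT, frames=[4,-,-]
Step 1: ref 1 -> FAULT, frames=[4,1,-]
Step 2: ref 1 -> HIT, frames=[4,1,-]
Step 3: ref 3 -> FAULT, frames=[4,1,3]
Step 4: ref 2 -> FAULT, evict 3, frames=[4,1,2]
At step 4: evicted page 3

Answer: 3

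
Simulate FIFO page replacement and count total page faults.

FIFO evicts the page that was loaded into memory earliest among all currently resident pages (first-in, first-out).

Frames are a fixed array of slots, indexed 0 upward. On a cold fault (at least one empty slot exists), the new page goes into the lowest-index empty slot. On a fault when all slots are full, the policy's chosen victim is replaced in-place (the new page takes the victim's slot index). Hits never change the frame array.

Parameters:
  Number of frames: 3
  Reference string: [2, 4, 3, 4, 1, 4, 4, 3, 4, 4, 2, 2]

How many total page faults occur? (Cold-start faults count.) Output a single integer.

Answer: 5

Derivation:
Step 0: ref 2 → FAULT, frames=[2,-,-]
Step 1: ref 4 → FAULT, frames=[2,4,-]
Step 2: ref 3 → FAULT, frames=[2,4,3]
Step 3: ref 4 → HIT, frames=[2,4,3]
Step 4: ref 1 → FAULT (evict 2), frames=[1,4,3]
Step 5: ref 4 → HIT, frames=[1,4,3]
Step 6: ref 4 → HIT, frames=[1,4,3]
Step 7: ref 3 → HIT, frames=[1,4,3]
Step 8: ref 4 → HIT, frames=[1,4,3]
Step 9: ref 4 → HIT, frames=[1,4,3]
Step 10: ref 2 → FAULT (evict 4), frames=[1,2,3]
Step 11: ref 2 → HIT, frames=[1,2,3]
Total faults: 5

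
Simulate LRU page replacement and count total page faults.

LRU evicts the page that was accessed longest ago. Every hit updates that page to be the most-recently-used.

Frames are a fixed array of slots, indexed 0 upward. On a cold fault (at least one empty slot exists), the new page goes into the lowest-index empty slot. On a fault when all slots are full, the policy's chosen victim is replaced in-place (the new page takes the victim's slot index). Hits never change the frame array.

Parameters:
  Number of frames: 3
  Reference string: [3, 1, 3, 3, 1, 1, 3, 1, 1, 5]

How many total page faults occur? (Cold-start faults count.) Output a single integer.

Step 0: ref 3 → FAULT, frames=[3,-,-]
Step 1: ref 1 → FAULT, frames=[3,1,-]
Step 2: ref 3 → HIT, frames=[3,1,-]
Step 3: ref 3 → HIT, frames=[3,1,-]
Step 4: ref 1 → HIT, frames=[3,1,-]
Step 5: ref 1 → HIT, frames=[3,1,-]
Step 6: ref 3 → HIT, frames=[3,1,-]
Step 7: ref 1 → HIT, frames=[3,1,-]
Step 8: ref 1 → HIT, frames=[3,1,-]
Step 9: ref 5 → FAULT, frames=[3,1,5]
Total faults: 3

Answer: 3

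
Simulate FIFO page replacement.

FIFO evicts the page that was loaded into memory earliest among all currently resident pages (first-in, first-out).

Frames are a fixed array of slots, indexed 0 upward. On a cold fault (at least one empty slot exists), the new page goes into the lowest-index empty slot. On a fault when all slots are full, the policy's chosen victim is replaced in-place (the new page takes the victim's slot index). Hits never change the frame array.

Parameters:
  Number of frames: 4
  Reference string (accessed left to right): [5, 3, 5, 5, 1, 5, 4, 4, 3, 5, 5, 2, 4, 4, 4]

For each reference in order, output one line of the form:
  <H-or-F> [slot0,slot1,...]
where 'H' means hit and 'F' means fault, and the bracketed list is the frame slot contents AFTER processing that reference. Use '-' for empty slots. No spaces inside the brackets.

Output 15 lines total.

F [5,-,-,-]
F [5,3,-,-]
H [5,3,-,-]
H [5,3,-,-]
F [5,3,1,-]
H [5,3,1,-]
F [5,3,1,4]
H [5,3,1,4]
H [5,3,1,4]
H [5,3,1,4]
H [5,3,1,4]
F [2,3,1,4]
H [2,3,1,4]
H [2,3,1,4]
H [2,3,1,4]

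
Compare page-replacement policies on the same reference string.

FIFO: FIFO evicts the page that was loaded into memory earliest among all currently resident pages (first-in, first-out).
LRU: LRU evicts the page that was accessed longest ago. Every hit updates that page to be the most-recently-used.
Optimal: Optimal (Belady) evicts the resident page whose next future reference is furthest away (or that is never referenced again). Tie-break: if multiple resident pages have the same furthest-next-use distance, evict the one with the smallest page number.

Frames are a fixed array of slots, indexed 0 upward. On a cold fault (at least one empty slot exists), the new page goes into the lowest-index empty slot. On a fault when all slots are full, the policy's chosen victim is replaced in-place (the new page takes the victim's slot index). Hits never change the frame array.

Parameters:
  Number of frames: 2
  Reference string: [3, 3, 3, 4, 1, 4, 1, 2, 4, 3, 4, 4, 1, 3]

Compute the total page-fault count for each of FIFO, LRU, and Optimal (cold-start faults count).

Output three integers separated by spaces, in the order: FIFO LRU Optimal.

--- FIFO ---
  step 0: ref 3 -> FAULT, frames=[3,-] (faults so far: 1)
  step 1: ref 3 -> HIT, frames=[3,-] (faults so far: 1)
  step 2: ref 3 -> HIT, frames=[3,-] (faults so far: 1)
  step 3: ref 4 -> FAULT, frames=[3,4] (faults so far: 2)
  step 4: ref 1 -> FAULT, evict 3, frames=[1,4] (faults so far: 3)
  step 5: ref 4 -> HIT, frames=[1,4] (faults so far: 3)
  step 6: ref 1 -> HIT, frames=[1,4] (faults so far: 3)
  step 7: ref 2 -> FAULT, evict 4, frames=[1,2] (faults so far: 4)
  step 8: ref 4 -> FAULT, evict 1, frames=[4,2] (faults so far: 5)
  step 9: ref 3 -> FAULT, evict 2, frames=[4,3] (faults so far: 6)
  step 10: ref 4 -> HIT, frames=[4,3] (faults so far: 6)
  step 11: ref 4 -> HIT, frames=[4,3] (faults so far: 6)
  step 12: ref 1 -> FAULT, evict 4, frames=[1,3] (faults so far: 7)
  step 13: ref 3 -> HIT, frames=[1,3] (faults so far: 7)
  FIFO total faults: 7
--- LRU ---
  step 0: ref 3 -> FAULT, frames=[3,-] (faults so far: 1)
  step 1: ref 3 -> HIT, frames=[3,-] (faults so far: 1)
  step 2: ref 3 -> HIT, frames=[3,-] (faults so far: 1)
  step 3: ref 4 -> FAULT, frames=[3,4] (faults so far: 2)
  step 4: ref 1 -> FAULT, evict 3, frames=[1,4] (faults so far: 3)
  step 5: ref 4 -> HIT, frames=[1,4] (faults so far: 3)
  step 6: ref 1 -> HIT, frames=[1,4] (faults so far: 3)
  step 7: ref 2 -> FAULT, evict 4, frames=[1,2] (faults so far: 4)
  step 8: ref 4 -> FAULT, evict 1, frames=[4,2] (faults so far: 5)
  step 9: ref 3 -> FAULT, evict 2, frames=[4,3] (faults so far: 6)
  step 10: ref 4 -> HIT, frames=[4,3] (faults so far: 6)
  step 11: ref 4 -> HIT, frames=[4,3] (faults so far: 6)
  step 12: ref 1 -> FAULT, evict 3, frames=[4,1] (faults so far: 7)
  step 13: ref 3 -> FAULT, evict 4, frames=[3,1] (faults so far: 8)
  LRU total faults: 8
--- Optimal ---
  step 0: ref 3 -> FAULT, frames=[3,-] (faults so far: 1)
  step 1: ref 3 -> HIT, frames=[3,-] (faults so far: 1)
  step 2: ref 3 -> HIT, frames=[3,-] (faults so far: 1)
  step 3: ref 4 -> FAULT, frames=[3,4] (faults so far: 2)
  step 4: ref 1 -> FAULT, evict 3, frames=[1,4] (faults so far: 3)
  step 5: ref 4 -> HIT, frames=[1,4] (faults so far: 3)
  step 6: ref 1 -> HIT, frames=[1,4] (faults so far: 3)
  step 7: ref 2 -> FAULT, evict 1, frames=[2,4] (faults so far: 4)
  step 8: ref 4 -> HIT, frames=[2,4] (faults so far: 4)
  step 9: ref 3 -> FAULT, evict 2, frames=[3,4] (faults so far: 5)
  step 10: ref 4 -> HIT, frames=[3,4] (faults so far: 5)
  step 11: ref 4 -> HIT, frames=[3,4] (faults so far: 5)
  step 12: ref 1 -> FAULT, evict 4, frames=[3,1] (faults so far: 6)
  step 13: ref 3 -> HIT, frames=[3,1] (faults so far: 6)
  Optimal total faults: 6

Answer: 7 8 6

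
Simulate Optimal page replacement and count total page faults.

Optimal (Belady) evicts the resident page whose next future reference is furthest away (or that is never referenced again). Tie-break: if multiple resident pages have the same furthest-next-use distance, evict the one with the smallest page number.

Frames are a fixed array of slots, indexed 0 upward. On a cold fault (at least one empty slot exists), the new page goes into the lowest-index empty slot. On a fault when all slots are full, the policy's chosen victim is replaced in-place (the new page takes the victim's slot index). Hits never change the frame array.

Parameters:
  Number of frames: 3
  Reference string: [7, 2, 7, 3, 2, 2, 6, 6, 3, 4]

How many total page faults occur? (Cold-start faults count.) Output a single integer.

Answer: 5

Derivation:
Step 0: ref 7 → FAULT, frames=[7,-,-]
Step 1: ref 2 → FAULT, frames=[7,2,-]
Step 2: ref 7 → HIT, frames=[7,2,-]
Step 3: ref 3 → FAULT, frames=[7,2,3]
Step 4: ref 2 → HIT, frames=[7,2,3]
Step 5: ref 2 → HIT, frames=[7,2,3]
Step 6: ref 6 → FAULT (evict 2), frames=[7,6,3]
Step 7: ref 6 → HIT, frames=[7,6,3]
Step 8: ref 3 → HIT, frames=[7,6,3]
Step 9: ref 4 → FAULT (evict 3), frames=[7,6,4]
Total faults: 5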